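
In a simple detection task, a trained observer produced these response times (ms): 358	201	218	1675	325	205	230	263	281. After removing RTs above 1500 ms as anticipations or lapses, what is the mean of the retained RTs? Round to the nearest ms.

Excluded: 1675
Retained (n=8): Σ = 2081
Mean = 2081/8 = 260.1250

260 ms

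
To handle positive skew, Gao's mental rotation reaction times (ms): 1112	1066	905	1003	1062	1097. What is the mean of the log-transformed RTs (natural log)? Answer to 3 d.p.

6.945

ln(RT): 7.0139, 6.9717, 6.8079, 6.9108, 6.9679, 7.0003
Σ ln(RT) = 41.6725
Mean = 41.6725/6 = 6.94542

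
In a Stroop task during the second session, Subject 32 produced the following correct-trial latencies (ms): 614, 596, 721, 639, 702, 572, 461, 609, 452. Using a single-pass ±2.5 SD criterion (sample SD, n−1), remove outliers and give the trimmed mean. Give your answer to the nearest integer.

596 ms

n = 9, ΣRT = 5366, M = 596.222
Σ(x−M)² = 68739.56; s = √(68739.56/8) = 92.695
Cutoffs: 596.222 ± 2.5·92.695 → [364.5, 828.0]
No RTs fall outside the cutoffs; all 9 retained. Mean = 5366/9 = 596.222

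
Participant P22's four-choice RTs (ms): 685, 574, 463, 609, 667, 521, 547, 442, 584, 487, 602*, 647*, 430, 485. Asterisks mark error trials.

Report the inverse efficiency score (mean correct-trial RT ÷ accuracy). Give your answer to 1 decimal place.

631.4 ms

Correct trials (n=12): 685, 574, 463, 609, 667, 521, 547, 442, 584, 487, 430, 485
Mean correct RT = 6494/12 = 541.1667 ms
Proportion correct = 12/14
IES = 541.1667 / (12/14) = 631.361 ms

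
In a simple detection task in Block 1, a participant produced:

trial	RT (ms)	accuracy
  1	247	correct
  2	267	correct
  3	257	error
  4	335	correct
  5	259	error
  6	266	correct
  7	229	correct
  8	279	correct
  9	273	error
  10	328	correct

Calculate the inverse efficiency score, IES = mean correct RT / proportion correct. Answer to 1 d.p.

Correct trials (n=7): 247, 267, 335, 266, 229, 279, 328
Mean correct RT = 1951/7 = 278.7143 ms
Proportion correct = 7/10
IES = 278.7143 / (7/10) = 398.163 ms

398.2 ms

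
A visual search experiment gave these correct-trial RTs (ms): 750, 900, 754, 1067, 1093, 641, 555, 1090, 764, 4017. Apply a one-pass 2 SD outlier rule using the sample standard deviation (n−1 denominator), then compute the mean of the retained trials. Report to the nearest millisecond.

846 ms

n = 10, ΣRT = 11631, M = 1163.100
Σ(x−M)² = 9373128.90; s = √(9373128.90/9) = 1020.519
Cutoffs: 1163.100 ± 2·1020.519 → [-877.9, 3204.1]
Outside: 4017 → excluded.
Retained (n=9): Σ = 7614, mean = 7614/9 = 846.000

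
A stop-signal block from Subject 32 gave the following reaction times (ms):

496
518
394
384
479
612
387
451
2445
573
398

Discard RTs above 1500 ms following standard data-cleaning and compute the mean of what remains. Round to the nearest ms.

Excluded: 2445
Retained (n=10): Σ = 4692
Mean = 4692/10 = 469.2000

469 ms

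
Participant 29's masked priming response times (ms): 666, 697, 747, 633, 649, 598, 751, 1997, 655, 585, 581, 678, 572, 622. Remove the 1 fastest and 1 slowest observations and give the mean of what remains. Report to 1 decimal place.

655.2 ms

Sorted: 572, 581, 585, 598, 622, 633, 649, 655, 666, 678, 697, 747, 751, 1997
Drop lowest 1 (572) and highest 1 (1997)
Remaining (n=12): Σ = 7862, mean = 7862/12 = 655.167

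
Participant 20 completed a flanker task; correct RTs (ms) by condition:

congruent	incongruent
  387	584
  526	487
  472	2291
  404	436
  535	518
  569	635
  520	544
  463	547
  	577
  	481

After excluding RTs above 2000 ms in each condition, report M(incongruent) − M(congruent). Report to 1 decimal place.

49.8 ms

incongruent: exclude 2291
M(congruent) = 3876/8 = 484.500
M(incongruent) = 4809/9 = 534.333
Difference = 534.333 − 484.500 = 49.833 ms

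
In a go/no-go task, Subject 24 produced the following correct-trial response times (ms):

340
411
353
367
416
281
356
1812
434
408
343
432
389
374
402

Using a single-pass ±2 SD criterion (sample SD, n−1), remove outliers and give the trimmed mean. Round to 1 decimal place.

n = 15, ΣRT = 7118, M = 474.533
Σ(x−M)² = 1940081.73; s = √(1940081.73/14) = 372.260
Cutoffs: 474.533 ± 2·372.260 → [-270.0, 1219.1]
Outside: 1812 → excluded.
Retained (n=14): Σ = 5306, mean = 5306/14 = 379.000

379.0 ms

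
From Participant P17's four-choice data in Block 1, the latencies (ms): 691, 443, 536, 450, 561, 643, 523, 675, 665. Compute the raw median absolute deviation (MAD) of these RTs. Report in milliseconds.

104 ms

Sorted: 443, 450, 523, 536, 561, 643, 665, 675, 691 → median = 561
|x − 561|: 130, 118, 25, 111, 0, 82, 38, 114, 104
Sorted deviations: 0, 25, 38, 82, 104, 111, 114, 118, 130 → MAD = 104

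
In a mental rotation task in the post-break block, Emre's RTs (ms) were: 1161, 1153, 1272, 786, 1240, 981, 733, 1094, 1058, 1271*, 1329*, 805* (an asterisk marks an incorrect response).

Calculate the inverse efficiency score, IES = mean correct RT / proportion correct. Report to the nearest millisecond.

Correct trials (n=9): 1161, 1153, 1272, 786, 1240, 981, 733, 1094, 1058
Mean correct RT = 9478/9 = 1053.1111 ms
Proportion correct = 9/12
IES = 1053.1111 / (9/12) = 1404.148 ms

1404 ms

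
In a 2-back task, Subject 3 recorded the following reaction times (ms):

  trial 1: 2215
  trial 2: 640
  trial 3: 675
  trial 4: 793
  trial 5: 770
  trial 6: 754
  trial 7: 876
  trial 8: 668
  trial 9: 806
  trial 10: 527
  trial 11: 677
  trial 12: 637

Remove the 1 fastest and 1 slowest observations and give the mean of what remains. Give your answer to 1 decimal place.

729.6 ms

Sorted: 527, 637, 640, 668, 675, 677, 754, 770, 793, 806, 876, 2215
Drop lowest 1 (527) and highest 1 (2215)
Remaining (n=10): Σ = 7296, mean = 7296/10 = 729.600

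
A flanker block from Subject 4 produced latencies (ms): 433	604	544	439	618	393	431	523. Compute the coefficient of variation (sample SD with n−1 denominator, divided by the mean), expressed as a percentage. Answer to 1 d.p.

17.2%

n = 8, Σ = 3985, M = 498.1250
Σ(x−M)² = 51596.875; s = √(51596.875/7) = 85.8544
CV = 85.8544 / 498.1250 = 0.17236 = 17.236%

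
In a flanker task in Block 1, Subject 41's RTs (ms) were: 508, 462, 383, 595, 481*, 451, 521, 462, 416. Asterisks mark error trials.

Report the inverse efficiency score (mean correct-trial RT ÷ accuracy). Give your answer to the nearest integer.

534 ms

Correct trials (n=8): 508, 462, 383, 595, 451, 521, 462, 416
Mean correct RT = 3798/8 = 474.7500 ms
Proportion correct = 8/9
IES = 474.7500 / (8/9) = 534.094 ms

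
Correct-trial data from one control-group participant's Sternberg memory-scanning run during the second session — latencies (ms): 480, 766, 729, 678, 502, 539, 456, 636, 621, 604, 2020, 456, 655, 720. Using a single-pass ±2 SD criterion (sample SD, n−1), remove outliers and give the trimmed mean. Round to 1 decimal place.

603.2 ms

n = 14, ΣRT = 9862, M = 704.429
Σ(x−M)² = 2002381.43; s = √(2002381.43/13) = 392.466
Cutoffs: 704.429 ± 2·392.466 → [-80.5, 1489.4]
Outside: 2020 → excluded.
Retained (n=13): Σ = 7842, mean = 7842/13 = 603.231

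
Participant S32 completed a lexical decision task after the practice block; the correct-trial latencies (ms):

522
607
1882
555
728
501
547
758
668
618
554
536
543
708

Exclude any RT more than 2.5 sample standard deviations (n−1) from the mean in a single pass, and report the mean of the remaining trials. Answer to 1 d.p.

603.5 ms

n = 14, ΣRT = 9727, M = 694.786
Σ(x−M)² = 1605932.36; s = √(1605932.36/13) = 351.473
Cutoffs: 694.786 ± 2.5·351.473 → [-183.9, 1573.5]
Outside: 1882 → excluded.
Retained (n=13): Σ = 7845, mean = 7845/13 = 603.462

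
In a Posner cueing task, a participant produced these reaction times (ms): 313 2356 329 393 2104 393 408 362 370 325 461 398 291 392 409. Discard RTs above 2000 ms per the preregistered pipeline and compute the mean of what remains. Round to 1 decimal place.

372.6 ms

Excluded: 2104, 2356
Retained (n=13): Σ = 4844
Mean = 4844/13 = 372.6154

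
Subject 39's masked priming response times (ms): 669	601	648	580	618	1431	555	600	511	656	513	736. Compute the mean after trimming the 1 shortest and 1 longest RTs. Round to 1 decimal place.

Sorted: 511, 513, 555, 580, 600, 601, 618, 648, 656, 669, 736, 1431
Drop lowest 1 (511) and highest 1 (1431)
Remaining (n=10): Σ = 6176, mean = 6176/10 = 617.600

617.6 ms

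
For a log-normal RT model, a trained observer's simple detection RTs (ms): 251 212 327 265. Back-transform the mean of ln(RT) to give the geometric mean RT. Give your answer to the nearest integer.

261 ms

ln(RT): 5.5255, 5.3566, 5.7900, 5.5797
Mean ln(RT) = 22.2517/4 = 5.56293
Geometric mean = exp(5.56293) = 260.59 ms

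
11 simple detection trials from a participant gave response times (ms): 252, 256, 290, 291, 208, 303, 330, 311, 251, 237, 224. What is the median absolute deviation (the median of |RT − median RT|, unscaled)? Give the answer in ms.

Sorted: 208, 224, 237, 251, 252, 256, 290, 291, 303, 311, 330 → median = 256
|x − 256|: 4, 0, 34, 35, 48, 47, 74, 55, 5, 19, 32
Sorted deviations: 0, 4, 5, 19, 32, 34, 35, 47, 48, 55, 74 → MAD = 34

34 ms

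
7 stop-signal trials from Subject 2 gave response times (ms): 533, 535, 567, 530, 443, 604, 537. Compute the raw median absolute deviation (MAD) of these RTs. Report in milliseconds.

Sorted: 443, 530, 533, 535, 537, 567, 604 → median = 535
|x − 535|: 2, 0, 32, 5, 92, 69, 2
Sorted deviations: 0, 2, 2, 5, 32, 69, 92 → MAD = 5

5 ms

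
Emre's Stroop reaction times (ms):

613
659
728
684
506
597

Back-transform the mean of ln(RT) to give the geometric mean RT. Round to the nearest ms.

627 ms

ln(RT): 6.4184, 6.4907, 6.5903, 6.5280, 6.2265, 6.3919
Mean ln(RT) = 38.6458/6 = 6.44097
Geometric mean = exp(6.44097) = 627.01 ms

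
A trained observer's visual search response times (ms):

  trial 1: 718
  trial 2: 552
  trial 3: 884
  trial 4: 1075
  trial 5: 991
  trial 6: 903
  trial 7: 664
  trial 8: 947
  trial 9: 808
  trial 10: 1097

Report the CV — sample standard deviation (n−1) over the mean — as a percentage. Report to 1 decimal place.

20.6%

n = 10, Σ = 8639, M = 863.9000
Σ(x−M)² = 285544.900; s = √(285544.900/9) = 178.1213
CV = 178.1213 / 863.9000 = 0.20618 = 20.618%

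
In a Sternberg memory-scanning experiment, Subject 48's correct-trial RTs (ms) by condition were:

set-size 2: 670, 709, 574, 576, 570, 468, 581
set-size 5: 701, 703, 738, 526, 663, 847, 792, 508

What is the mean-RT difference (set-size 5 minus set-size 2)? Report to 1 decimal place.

92.2 ms

M(set-size 2) = 4148/7 = 592.571
M(set-size 5) = 5478/8 = 684.750
Difference = 684.750 − 592.571 = 92.179 ms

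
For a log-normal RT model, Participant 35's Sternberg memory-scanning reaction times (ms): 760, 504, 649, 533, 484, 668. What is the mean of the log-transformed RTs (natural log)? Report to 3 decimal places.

6.383

ln(RT): 6.6333, 6.2226, 6.4754, 6.2785, 6.1821, 6.5043
Σ ln(RT) = 38.2962
Mean = 38.2962/6 = 6.38270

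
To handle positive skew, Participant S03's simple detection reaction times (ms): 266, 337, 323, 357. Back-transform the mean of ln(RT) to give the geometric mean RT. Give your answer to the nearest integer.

319 ms

ln(RT): 5.5835, 5.8201, 5.7777, 5.8777
Mean ln(RT) = 23.0590/4 = 5.76474
Geometric mean = exp(5.76474) = 318.86 ms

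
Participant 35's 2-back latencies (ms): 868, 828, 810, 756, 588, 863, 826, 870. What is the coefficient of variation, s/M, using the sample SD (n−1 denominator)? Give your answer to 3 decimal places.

0.117

n = 8, Σ = 6409, M = 801.1250
Σ(x−M)² = 61922.875; s = √(61922.875/7) = 94.0538
CV = 94.0538 / 801.1250 = 0.11740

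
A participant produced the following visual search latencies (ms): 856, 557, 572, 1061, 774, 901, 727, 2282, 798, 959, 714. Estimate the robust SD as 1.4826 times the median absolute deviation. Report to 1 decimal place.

Sorted: 557, 572, 714, 727, 774, 798, 856, 901, 959, 1061, 2282 → median = 798
|x − 798| sorted: 0, 24, 58, 71, 84, 103, 161, 226, 241, 263, 1484 → MAD = 103
Robust SD ≈ 1.4826 × 103 = 152.708

152.7 ms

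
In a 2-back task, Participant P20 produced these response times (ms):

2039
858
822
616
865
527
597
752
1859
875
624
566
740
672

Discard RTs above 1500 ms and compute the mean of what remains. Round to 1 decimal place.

709.5 ms

Excluded: 1859, 2039
Retained (n=12): Σ = 8514
Mean = 8514/12 = 709.5000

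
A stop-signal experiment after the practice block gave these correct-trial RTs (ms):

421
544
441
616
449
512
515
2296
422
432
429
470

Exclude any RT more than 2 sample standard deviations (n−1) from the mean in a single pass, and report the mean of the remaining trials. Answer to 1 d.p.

477.4 ms

n = 12, ΣRT = 7547, M = 628.917
Σ(x−M)² = 3070914.92; s = √(3070914.92/11) = 528.369
Cutoffs: 628.917 ± 2·528.369 → [-427.8, 1685.7]
Outside: 2296 → excluded.
Retained (n=11): Σ = 5251, mean = 5251/11 = 477.364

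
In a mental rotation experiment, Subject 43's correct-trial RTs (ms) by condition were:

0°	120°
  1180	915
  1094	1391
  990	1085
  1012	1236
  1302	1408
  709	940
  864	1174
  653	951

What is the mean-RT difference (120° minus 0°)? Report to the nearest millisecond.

M(0°) = 7804/8 = 975.500
M(120°) = 9100/8 = 1137.500
Difference = 1137.500 − 975.500 = 162.000 ms

162 ms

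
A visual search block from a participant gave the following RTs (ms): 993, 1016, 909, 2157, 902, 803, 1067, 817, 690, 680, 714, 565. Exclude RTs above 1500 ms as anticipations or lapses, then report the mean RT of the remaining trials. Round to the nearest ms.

832 ms

Excluded: 2157
Retained (n=11): Σ = 9156
Mean = 9156/11 = 832.3636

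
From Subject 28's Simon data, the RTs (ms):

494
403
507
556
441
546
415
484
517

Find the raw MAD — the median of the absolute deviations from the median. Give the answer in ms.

52 ms

Sorted: 403, 415, 441, 484, 494, 507, 517, 546, 556 → median = 494
|x − 494|: 0, 91, 13, 62, 53, 52, 79, 10, 23
Sorted deviations: 0, 10, 13, 23, 52, 53, 62, 79, 91 → MAD = 52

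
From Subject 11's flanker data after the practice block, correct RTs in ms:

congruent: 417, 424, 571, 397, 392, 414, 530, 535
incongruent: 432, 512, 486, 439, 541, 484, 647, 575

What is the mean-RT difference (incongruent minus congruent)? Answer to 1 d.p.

M(congruent) = 3680/8 = 460.000
M(incongruent) = 4116/8 = 514.500
Difference = 514.500 − 460.000 = 54.500 ms

54.5 ms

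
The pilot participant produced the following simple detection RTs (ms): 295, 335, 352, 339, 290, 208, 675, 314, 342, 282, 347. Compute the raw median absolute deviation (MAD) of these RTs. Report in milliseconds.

Sorted: 208, 282, 290, 295, 314, 335, 339, 342, 347, 352, 675 → median = 335
|x − 335|: 40, 0, 17, 4, 45, 127, 340, 21, 7, 53, 12
Sorted deviations: 0, 4, 7, 12, 17, 21, 40, 45, 53, 127, 340 → MAD = 21

21 ms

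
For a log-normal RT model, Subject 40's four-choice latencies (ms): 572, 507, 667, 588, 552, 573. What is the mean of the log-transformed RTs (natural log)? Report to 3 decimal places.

ln(RT): 6.3491, 6.2285, 6.5028, 6.3767, 6.3135, 6.3509
Σ ln(RT) = 38.1216
Mean = 38.1216/6 = 6.35360

6.354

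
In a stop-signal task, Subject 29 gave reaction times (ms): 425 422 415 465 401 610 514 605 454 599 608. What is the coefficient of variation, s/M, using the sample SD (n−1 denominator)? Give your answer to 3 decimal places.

0.175

n = 11, Σ = 5518, M = 501.6364
Σ(x−M)² = 76832.545; s = √(76832.545/10) = 87.6542
CV = 87.6542 / 501.6364 = 0.17474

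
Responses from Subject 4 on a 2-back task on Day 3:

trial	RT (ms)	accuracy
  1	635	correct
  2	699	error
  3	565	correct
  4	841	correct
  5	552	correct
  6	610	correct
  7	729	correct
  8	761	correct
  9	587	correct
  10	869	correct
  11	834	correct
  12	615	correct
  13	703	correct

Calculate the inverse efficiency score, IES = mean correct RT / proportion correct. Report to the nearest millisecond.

Correct trials (n=12): 635, 565, 841, 552, 610, 729, 761, 587, 869, 834, 615, 703
Mean correct RT = 8301/12 = 691.7500 ms
Proportion correct = 12/13
IES = 691.7500 / (12/13) = 749.396 ms

749 ms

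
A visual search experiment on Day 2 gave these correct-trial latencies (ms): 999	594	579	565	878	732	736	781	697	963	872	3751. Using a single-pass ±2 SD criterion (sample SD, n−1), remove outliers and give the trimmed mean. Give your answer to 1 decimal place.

n = 12, ΣRT = 12147, M = 1012.250
Σ(x−M)² = 8411430.25; s = √(8411430.25/11) = 874.457
Cutoffs: 1012.250 ± 2·874.457 → [-736.7, 2761.2]
Outside: 3751 → excluded.
Retained (n=11): Σ = 8396, mean = 8396/11 = 763.273

763.3 ms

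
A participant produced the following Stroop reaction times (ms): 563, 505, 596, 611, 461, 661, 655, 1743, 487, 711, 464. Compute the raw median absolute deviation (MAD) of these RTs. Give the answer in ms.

91 ms

Sorted: 461, 464, 487, 505, 563, 596, 611, 655, 661, 711, 1743 → median = 596
|x − 596|: 33, 91, 0, 15, 135, 65, 59, 1147, 109, 115, 132
Sorted deviations: 0, 15, 33, 59, 65, 91, 109, 115, 132, 135, 1147 → MAD = 91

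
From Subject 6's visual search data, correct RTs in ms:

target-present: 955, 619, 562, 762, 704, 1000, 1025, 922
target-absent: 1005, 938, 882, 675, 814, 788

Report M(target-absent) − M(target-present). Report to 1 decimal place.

31.7 ms

M(target-present) = 6549/8 = 818.625
M(target-absent) = 5102/6 = 850.333
Difference = 850.333 − 818.625 = 31.708 ms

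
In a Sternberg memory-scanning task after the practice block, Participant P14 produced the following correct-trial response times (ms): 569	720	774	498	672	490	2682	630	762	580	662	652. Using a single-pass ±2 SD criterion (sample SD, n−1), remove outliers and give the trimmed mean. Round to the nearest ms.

n = 12, ΣRT = 9691, M = 807.583
Σ(x−M)² = 3925050.92; s = √(3925050.92/11) = 597.346
Cutoffs: 807.583 ± 2·597.346 → [-387.1, 2002.3]
Outside: 2682 → excluded.
Retained (n=11): Σ = 7009, mean = 7009/11 = 637.182

637 ms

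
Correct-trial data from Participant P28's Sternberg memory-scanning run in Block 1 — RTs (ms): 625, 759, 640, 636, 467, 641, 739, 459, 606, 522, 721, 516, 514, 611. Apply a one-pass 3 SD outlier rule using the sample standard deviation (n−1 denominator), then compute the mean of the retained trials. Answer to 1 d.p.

n = 14, ΣRT = 8456, M = 604.000
Σ(x−M)² = 122484.00; s = √(122484.00/13) = 97.066
Cutoffs: 604.000 ± 3·97.066 → [312.8, 895.2]
No RTs fall outside the cutoffs; all 14 retained. Mean = 8456/14 = 604.000

604.0 ms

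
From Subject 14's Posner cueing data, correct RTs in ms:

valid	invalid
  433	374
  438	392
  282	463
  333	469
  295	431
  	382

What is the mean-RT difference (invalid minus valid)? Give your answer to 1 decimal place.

M(valid) = 1781/5 = 356.200
M(invalid) = 2511/6 = 418.500
Difference = 418.500 − 356.200 = 62.300 ms

62.3 ms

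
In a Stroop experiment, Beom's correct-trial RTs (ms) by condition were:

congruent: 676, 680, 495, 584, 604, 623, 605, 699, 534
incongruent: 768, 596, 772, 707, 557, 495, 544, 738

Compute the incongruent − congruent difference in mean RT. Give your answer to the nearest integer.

36 ms

M(congruent) = 5500/9 = 611.111
M(incongruent) = 5177/8 = 647.125
Difference = 647.125 − 611.111 = 36.014 ms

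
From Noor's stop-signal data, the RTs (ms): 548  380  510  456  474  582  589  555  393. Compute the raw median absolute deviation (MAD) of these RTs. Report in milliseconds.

54 ms

Sorted: 380, 393, 456, 474, 510, 548, 555, 582, 589 → median = 510
|x − 510|: 38, 130, 0, 54, 36, 72, 79, 45, 117
Sorted deviations: 0, 36, 38, 45, 54, 72, 79, 117, 130 → MAD = 54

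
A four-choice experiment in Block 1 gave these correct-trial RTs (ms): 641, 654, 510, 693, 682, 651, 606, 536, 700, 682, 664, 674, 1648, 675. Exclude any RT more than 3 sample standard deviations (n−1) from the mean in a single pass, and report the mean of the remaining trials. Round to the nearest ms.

n = 14, ΣRT = 10016, M = 715.429
Σ(x−M)² = 978495.43; s = √(978495.43/13) = 274.352
Cutoffs: 715.429 ± 3·274.352 → [-107.6, 1538.5]
Outside: 1648 → excluded.
Retained (n=13): Σ = 8368, mean = 8368/13 = 643.692

644 ms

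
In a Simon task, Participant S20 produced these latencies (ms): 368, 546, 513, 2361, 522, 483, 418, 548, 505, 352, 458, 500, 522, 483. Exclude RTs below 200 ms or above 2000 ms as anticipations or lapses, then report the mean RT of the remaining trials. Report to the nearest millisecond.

Excluded: 2361
Retained (n=13): Σ = 6218
Mean = 6218/13 = 478.3077

478 ms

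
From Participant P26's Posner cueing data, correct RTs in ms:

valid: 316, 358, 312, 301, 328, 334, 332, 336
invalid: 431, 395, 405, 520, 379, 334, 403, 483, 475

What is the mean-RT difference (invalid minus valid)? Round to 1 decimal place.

97.9 ms

M(valid) = 2617/8 = 327.125
M(invalid) = 3825/9 = 425.000
Difference = 425.000 − 327.125 = 97.875 ms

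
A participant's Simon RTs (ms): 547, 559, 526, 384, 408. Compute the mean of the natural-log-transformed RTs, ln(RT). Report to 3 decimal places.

6.172

ln(RT): 6.3044, 6.3261, 6.2653, 5.9506, 6.0113
Σ ln(RT) = 30.8578
Mean = 30.8578/5 = 6.17156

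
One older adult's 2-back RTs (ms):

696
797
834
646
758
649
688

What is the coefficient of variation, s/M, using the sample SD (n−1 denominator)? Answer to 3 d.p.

n = 7, Σ = 5068, M = 724.0000
Σ(x−M)² = 32374.000; s = √(32374.000/6) = 73.4552
CV = 73.4552 / 724.0000 = 0.10146

0.101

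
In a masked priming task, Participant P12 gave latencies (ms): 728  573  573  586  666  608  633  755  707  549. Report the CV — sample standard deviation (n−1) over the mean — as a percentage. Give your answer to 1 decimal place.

11.4%

n = 10, Σ = 6378, M = 637.8000
Σ(x−M)² = 47333.600; s = √(47333.600/9) = 72.5210
CV = 72.5210 / 637.8000 = 0.11370 = 11.370%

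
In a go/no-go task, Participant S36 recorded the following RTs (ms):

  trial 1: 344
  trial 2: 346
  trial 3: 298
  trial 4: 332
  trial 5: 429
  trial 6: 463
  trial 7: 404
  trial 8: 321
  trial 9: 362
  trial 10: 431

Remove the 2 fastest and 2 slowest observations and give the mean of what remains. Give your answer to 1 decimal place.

369.5 ms

Sorted: 298, 321, 332, 344, 346, 362, 404, 429, 431, 463
Drop lowest 2 (298, 321) and highest 2 (431, 463)
Remaining (n=6): Σ = 2217, mean = 2217/6 = 369.500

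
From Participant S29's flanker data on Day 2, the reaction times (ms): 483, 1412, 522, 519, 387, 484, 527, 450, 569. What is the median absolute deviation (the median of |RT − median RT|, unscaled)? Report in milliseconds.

36 ms

Sorted: 387, 450, 483, 484, 519, 522, 527, 569, 1412 → median = 519
|x − 519|: 36, 893, 3, 0, 132, 35, 8, 69, 50
Sorted deviations: 0, 3, 8, 35, 36, 50, 69, 132, 893 → MAD = 36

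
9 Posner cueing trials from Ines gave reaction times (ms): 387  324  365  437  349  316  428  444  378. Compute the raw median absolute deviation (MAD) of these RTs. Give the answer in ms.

50 ms

Sorted: 316, 324, 349, 365, 378, 387, 428, 437, 444 → median = 378
|x − 378|: 9, 54, 13, 59, 29, 62, 50, 66, 0
Sorted deviations: 0, 9, 13, 29, 50, 54, 59, 62, 66 → MAD = 50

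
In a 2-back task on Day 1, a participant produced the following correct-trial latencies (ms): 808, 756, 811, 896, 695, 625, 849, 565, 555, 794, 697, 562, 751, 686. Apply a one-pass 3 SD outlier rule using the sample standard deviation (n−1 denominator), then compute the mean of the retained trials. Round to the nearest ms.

718 ms

n = 14, ΣRT = 10050, M = 717.857
Σ(x−M)² = 158859.71; s = √(158859.71/13) = 110.544
Cutoffs: 717.857 ± 3·110.544 → [386.2, 1049.5]
No RTs fall outside the cutoffs; all 14 retained. Mean = 10050/14 = 717.857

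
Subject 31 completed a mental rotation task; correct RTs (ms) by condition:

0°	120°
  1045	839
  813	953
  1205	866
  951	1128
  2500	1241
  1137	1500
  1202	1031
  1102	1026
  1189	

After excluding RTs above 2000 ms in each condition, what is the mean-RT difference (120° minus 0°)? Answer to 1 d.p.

-7.5 ms

0°: exclude 2500
M(0°) = 8644/8 = 1080.500
M(120°) = 8584/8 = 1073.000
Difference = 1073.000 − 1080.500 = -7.500 ms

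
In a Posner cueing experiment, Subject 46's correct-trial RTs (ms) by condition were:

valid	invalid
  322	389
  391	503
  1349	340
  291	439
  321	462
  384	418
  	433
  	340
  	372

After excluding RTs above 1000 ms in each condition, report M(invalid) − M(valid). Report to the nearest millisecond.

valid: exclude 1349
M(valid) = 1709/5 = 341.800
M(invalid) = 3696/9 = 410.667
Difference = 410.667 − 341.800 = 68.867 ms

69 ms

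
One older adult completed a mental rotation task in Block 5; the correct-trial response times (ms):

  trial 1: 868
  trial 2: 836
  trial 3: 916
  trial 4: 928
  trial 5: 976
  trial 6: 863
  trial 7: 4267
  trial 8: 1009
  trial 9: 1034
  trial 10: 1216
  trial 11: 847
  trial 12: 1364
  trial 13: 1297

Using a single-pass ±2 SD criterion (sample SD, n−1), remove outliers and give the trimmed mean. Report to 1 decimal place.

n = 13, ΣRT = 16421, M = 1263.154
Σ(x−M)² = 10140951.69; s = √(10140951.69/12) = 919.282
Cutoffs: 1263.154 ± 2·919.282 → [-575.4, 3101.7]
Outside: 4267 → excluded.
Retained (n=12): Σ = 12154, mean = 12154/12 = 1012.833

1012.8 ms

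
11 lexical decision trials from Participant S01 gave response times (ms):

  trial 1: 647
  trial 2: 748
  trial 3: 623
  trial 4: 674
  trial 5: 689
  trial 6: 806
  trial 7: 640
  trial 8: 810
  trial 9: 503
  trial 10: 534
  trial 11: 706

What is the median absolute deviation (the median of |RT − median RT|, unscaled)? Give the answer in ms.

51 ms

Sorted: 503, 534, 623, 640, 647, 674, 689, 706, 748, 806, 810 → median = 674
|x − 674|: 27, 74, 51, 0, 15, 132, 34, 136, 171, 140, 32
Sorted deviations: 0, 15, 27, 32, 34, 51, 74, 132, 136, 140, 171 → MAD = 51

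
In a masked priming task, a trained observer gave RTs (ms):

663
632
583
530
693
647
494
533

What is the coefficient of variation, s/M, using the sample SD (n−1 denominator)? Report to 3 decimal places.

0.121

n = 8, Σ = 4775, M = 596.8750
Σ(x−M)² = 36686.875; s = √(36686.875/7) = 72.3946
CV = 72.3946 / 596.8750 = 0.12129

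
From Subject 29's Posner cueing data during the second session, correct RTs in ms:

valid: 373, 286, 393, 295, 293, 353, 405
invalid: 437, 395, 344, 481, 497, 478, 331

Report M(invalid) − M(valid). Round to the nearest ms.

M(valid) = 2398/7 = 342.571
M(invalid) = 2963/7 = 423.286
Difference = 423.286 − 342.571 = 80.714 ms

81 ms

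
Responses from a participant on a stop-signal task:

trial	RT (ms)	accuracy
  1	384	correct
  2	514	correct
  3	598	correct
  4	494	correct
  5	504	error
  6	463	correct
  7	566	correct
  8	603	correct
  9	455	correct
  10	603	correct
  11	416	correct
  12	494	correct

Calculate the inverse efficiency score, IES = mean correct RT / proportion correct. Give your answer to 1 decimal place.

Correct trials (n=11): 384, 514, 598, 494, 463, 566, 603, 455, 603, 416, 494
Mean correct RT = 5590/11 = 508.1818 ms
Proportion correct = 11/12
IES = 508.1818 / (11/12) = 554.380 ms

554.4 ms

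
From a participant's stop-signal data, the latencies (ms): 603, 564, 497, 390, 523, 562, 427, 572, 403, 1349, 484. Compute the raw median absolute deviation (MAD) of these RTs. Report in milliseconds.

49 ms

Sorted: 390, 403, 427, 484, 497, 523, 562, 564, 572, 603, 1349 → median = 523
|x − 523|: 80, 41, 26, 133, 0, 39, 96, 49, 120, 826, 39
Sorted deviations: 0, 26, 39, 39, 41, 49, 80, 96, 120, 133, 826 → MAD = 49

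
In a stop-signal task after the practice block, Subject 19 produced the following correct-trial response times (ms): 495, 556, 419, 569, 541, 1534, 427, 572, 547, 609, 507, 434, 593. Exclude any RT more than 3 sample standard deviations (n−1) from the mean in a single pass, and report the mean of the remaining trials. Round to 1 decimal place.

n = 13, ΣRT = 7803, M = 600.231
Σ(x−M)² = 992376.31; s = √(992376.31/12) = 287.573
Cutoffs: 600.231 ± 3·287.573 → [-262.5, 1462.9]
Outside: 1534 → excluded.
Retained (n=12): Σ = 6269, mean = 6269/12 = 522.417

522.4 ms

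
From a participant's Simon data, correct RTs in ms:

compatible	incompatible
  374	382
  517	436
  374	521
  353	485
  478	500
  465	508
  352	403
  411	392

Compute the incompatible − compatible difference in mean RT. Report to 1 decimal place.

M(compatible) = 3324/8 = 415.500
M(incompatible) = 3627/8 = 453.375
Difference = 453.375 − 415.500 = 37.875 ms

37.9 ms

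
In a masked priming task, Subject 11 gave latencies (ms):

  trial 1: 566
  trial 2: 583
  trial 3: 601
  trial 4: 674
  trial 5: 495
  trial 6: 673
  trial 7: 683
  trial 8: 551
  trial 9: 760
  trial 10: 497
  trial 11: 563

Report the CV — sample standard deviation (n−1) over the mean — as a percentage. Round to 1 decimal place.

n = 11, Σ = 6646, M = 604.1818
Σ(x−M)² = 69951.636; s = √(69951.636/10) = 83.6371
CV = 83.6371 / 604.1818 = 0.13843 = 13.843%

13.8%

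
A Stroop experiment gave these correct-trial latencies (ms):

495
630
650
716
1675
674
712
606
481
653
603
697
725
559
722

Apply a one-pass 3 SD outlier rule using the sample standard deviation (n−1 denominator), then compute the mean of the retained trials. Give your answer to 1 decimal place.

637.4 ms

n = 15, ΣRT = 10598, M = 706.533
Σ(x−M)² = 1089899.73; s = √(1089899.73/14) = 279.016
Cutoffs: 706.533 ± 3·279.016 → [-130.5, 1543.6]
Outside: 1675 → excluded.
Retained (n=14): Σ = 8923, mean = 8923/14 = 637.357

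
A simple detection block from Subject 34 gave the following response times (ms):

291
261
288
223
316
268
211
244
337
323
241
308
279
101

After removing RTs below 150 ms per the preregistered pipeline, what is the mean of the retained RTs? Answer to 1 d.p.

276.2 ms

Excluded: 101
Retained (n=13): Σ = 3590
Mean = 3590/13 = 276.1538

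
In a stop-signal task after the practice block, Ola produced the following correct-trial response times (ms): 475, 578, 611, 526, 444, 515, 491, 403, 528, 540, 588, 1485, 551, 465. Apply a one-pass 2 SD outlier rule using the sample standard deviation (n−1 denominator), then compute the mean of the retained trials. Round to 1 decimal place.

n = 14, ΣRT = 8200, M = 585.714
Σ(x−M)² = 913878.86; s = √(913878.86/13) = 265.138
Cutoffs: 585.714 ± 2·265.138 → [55.4, 1116.0]
Outside: 1485 → excluded.
Retained (n=13): Σ = 6715, mean = 6715/13 = 516.538

516.5 ms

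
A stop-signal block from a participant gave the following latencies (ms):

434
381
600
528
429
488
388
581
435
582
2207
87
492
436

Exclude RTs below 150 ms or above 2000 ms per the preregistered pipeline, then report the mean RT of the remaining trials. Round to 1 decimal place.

Excluded: 87, 2207
Retained (n=12): Σ = 5774
Mean = 5774/12 = 481.1667

481.2 ms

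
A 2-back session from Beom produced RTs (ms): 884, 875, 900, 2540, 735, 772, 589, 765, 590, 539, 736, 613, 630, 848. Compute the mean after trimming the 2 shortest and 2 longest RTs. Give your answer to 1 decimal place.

Sorted: 539, 589, 590, 613, 630, 735, 736, 765, 772, 848, 875, 884, 900, 2540
Drop lowest 2 (539, 589) and highest 2 (900, 2540)
Remaining (n=10): Σ = 7448, mean = 7448/10 = 744.800

744.8 ms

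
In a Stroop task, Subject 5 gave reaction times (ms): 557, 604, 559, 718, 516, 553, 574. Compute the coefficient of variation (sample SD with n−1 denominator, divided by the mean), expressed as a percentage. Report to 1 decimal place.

11.2%

n = 7, Σ = 4081, M = 583.0000
Σ(x−M)² = 25388.000; s = √(25388.000/6) = 65.0487
CV = 65.0487 / 583.0000 = 0.11158 = 11.158%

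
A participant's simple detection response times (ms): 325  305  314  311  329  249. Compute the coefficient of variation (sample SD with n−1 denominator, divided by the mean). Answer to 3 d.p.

n = 6, Σ = 1833, M = 305.5000
Σ(x−M)² = 4227.500; s = √(4227.500/5) = 29.0775
CV = 29.0775 / 305.5000 = 0.09518

0.095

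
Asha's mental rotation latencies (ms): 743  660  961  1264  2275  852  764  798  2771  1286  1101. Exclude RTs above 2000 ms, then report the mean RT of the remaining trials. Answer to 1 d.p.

Excluded: 2275, 2771
Retained (n=9): Σ = 8429
Mean = 8429/9 = 936.5556

936.6 ms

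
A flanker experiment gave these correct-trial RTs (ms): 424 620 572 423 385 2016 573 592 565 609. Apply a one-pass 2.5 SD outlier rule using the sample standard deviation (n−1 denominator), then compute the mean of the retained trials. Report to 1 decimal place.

529.2 ms

n = 10, ΣRT = 6779, M = 677.900
Σ(x−M)² = 2056184.90; s = √(2056184.90/9) = 477.980
Cutoffs: 677.900 ± 2.5·477.980 → [-517.1, 1872.9]
Outside: 2016 → excluded.
Retained (n=9): Σ = 4763, mean = 4763/9 = 529.222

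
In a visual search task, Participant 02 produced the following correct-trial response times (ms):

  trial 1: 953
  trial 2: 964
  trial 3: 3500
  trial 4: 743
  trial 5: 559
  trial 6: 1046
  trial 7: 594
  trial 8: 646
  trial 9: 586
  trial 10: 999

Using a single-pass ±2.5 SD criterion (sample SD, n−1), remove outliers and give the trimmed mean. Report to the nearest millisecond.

n = 10, ΣRT = 10590, M = 1059.000
Σ(x−M)² = 6942890.00; s = √(6942890.00/9) = 878.312
Cutoffs: 1059.000 ± 2.5·878.312 → [-1136.8, 3254.8]
Outside: 3500 → excluded.
Retained (n=9): Σ = 7090, mean = 7090/9 = 787.778

788 ms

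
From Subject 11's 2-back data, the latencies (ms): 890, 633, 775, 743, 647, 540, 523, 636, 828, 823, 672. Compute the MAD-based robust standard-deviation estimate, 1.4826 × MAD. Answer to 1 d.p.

152.7 ms

Sorted: 523, 540, 633, 636, 647, 672, 743, 775, 823, 828, 890 → median = 672
|x − 672| sorted: 0, 25, 36, 39, 71, 103, 132, 149, 151, 156, 218 → MAD = 103
Robust SD ≈ 1.4826 × 103 = 152.708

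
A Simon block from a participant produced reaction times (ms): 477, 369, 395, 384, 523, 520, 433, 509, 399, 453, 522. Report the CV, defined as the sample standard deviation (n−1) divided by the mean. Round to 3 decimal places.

n = 11, Σ = 4984, M = 453.0909
Σ(x−M)² = 36358.909; s = √(36358.909/10) = 60.2983
CV = 60.2983 / 453.0909 = 0.13308

0.133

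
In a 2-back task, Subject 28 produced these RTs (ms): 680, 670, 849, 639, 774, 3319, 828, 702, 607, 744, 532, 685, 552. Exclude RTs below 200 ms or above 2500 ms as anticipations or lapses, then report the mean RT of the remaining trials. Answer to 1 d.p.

688.5 ms

Excluded: 3319
Retained (n=12): Σ = 8262
Mean = 8262/12 = 688.5000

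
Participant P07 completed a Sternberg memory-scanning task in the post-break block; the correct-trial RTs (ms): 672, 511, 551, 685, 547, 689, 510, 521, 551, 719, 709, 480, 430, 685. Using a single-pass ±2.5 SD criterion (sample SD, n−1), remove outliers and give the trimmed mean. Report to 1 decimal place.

590.0 ms

n = 14, ΣRT = 8260, M = 590.000
Σ(x−M)² = 125370.00; s = √(125370.00/13) = 98.203
Cutoffs: 590.000 ± 2.5·98.203 → [344.5, 835.5]
No RTs fall outside the cutoffs; all 14 retained. Mean = 8260/14 = 590.000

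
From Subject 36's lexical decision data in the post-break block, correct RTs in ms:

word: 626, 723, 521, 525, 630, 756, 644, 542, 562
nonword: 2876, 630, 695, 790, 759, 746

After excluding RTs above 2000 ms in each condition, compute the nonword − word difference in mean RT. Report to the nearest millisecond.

110 ms

nonword: exclude 2876
M(word) = 5529/9 = 614.333
M(nonword) = 3620/5 = 724.000
Difference = 724.000 − 614.333 = 109.667 ms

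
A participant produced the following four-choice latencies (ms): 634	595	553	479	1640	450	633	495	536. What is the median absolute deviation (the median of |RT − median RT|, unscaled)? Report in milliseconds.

Sorted: 450, 479, 495, 536, 553, 595, 633, 634, 1640 → median = 553
|x − 553|: 81, 42, 0, 74, 1087, 103, 80, 58, 17
Sorted deviations: 0, 17, 42, 58, 74, 80, 81, 103, 1087 → MAD = 74

74 ms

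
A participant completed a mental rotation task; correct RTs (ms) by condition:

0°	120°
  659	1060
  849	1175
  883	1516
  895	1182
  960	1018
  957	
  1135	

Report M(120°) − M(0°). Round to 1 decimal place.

284.8 ms

M(0°) = 6338/7 = 905.429
M(120°) = 5951/5 = 1190.200
Difference = 1190.200 − 905.429 = 284.771 ms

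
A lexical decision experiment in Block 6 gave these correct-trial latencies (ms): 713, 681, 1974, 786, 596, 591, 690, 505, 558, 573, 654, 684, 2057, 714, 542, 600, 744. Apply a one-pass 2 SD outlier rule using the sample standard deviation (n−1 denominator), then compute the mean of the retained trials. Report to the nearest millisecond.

n = 17, ΣRT = 13662, M = 803.647
Σ(x−M)² = 3426407.88; s = √(3426407.88/16) = 462.764
Cutoffs: 803.647 ± 2·462.764 → [-121.9, 1729.2]
Outside: 1974, 2057 → excluded.
Retained (n=15): Σ = 9631, mean = 9631/15 = 642.067

642 ms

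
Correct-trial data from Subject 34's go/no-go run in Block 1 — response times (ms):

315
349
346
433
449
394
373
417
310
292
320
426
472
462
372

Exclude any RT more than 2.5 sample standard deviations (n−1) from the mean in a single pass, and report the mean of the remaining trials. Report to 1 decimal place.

n = 15, ΣRT = 5730, M = 382.000
Σ(x−M)² = 49078.00; s = √(49078.00/14) = 59.208
Cutoffs: 382.000 ± 2.5·59.208 → [234.0, 530.0]
No RTs fall outside the cutoffs; all 15 retained. Mean = 5730/15 = 382.000

382.0 ms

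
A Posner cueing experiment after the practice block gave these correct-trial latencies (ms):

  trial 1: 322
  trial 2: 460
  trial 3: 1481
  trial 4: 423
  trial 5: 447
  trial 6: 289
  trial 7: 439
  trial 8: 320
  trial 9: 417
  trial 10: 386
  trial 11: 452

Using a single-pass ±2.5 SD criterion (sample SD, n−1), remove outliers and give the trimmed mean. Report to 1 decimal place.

n = 11, ΣRT = 5436, M = 494.182
Σ(x−M)² = 1106841.64; s = √(1106841.64/10) = 332.692
Cutoffs: 494.182 ± 2.5·332.692 → [-337.5, 1325.9]
Outside: 1481 → excluded.
Retained (n=10): Σ = 3955, mean = 3955/10 = 395.500

395.5 ms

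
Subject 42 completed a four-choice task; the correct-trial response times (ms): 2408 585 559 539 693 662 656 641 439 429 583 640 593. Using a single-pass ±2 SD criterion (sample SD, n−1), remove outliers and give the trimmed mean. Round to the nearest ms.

585 ms

n = 13, ΣRT = 9427, M = 725.154
Σ(x−M)² = 3145275.69; s = √(3145275.69/12) = 511.963
Cutoffs: 725.154 ± 2·511.963 → [-298.8, 1749.1]
Outside: 2408 → excluded.
Retained (n=12): Σ = 7019, mean = 7019/12 = 584.917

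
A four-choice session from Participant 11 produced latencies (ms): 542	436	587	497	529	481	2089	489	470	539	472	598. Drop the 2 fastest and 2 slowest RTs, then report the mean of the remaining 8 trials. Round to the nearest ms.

Sorted: 436, 470, 472, 481, 489, 497, 529, 539, 542, 587, 598, 2089
Drop lowest 2 (436, 470) and highest 2 (598, 2089)
Remaining (n=8): Σ = 4136, mean = 4136/8 = 517.000

517 ms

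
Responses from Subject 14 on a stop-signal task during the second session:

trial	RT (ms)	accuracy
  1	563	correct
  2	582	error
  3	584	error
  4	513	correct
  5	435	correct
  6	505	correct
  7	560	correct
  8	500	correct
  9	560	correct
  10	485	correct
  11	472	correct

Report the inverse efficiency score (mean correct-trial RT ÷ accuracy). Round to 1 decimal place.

Correct trials (n=9): 563, 513, 435, 505, 560, 500, 560, 485, 472
Mean correct RT = 4593/9 = 510.3333 ms
Proportion correct = 9/11
IES = 510.3333 / (9/11) = 623.741 ms

623.7 ms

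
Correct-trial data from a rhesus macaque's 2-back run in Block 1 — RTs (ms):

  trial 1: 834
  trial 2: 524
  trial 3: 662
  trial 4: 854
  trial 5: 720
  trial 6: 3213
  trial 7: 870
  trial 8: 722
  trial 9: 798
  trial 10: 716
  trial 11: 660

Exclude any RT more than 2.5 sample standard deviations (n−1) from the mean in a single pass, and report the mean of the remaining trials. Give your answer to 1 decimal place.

n = 11, ΣRT = 10573, M = 961.182
Σ(x−M)² = 5680129.64; s = √(5680129.64/10) = 753.666
Cutoffs: 961.182 ± 2.5·753.666 → [-923.0, 2845.3]
Outside: 3213 → excluded.
Retained (n=10): Σ = 7360, mean = 7360/10 = 736.000

736.0 ms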